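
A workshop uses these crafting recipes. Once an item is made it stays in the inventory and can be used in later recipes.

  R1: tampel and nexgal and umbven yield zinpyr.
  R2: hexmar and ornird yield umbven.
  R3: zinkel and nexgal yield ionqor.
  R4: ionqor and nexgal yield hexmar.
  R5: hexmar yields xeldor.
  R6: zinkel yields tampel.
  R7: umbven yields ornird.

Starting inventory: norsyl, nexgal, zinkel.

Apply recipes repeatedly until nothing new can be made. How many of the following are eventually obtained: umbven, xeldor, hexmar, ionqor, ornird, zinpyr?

3

zinkel and nexgal → ionqor (R3).
Using R4, ionqor and nexgal make hexmar.
Using R5, hexmar makes xeldor.
umbven would need hexmar and ornird (R2), but ornird is never obtained.
xeldor: reached.
hexmar: reached.
ionqor: reached.
ornird would need umbven (R7), but umbven is never obtained.
zinpyr would need tampel, nexgal, and umbven (R1), but umbven is never obtained.
Reached: xeldor, hexmar, and ionqor — 3 of the 6.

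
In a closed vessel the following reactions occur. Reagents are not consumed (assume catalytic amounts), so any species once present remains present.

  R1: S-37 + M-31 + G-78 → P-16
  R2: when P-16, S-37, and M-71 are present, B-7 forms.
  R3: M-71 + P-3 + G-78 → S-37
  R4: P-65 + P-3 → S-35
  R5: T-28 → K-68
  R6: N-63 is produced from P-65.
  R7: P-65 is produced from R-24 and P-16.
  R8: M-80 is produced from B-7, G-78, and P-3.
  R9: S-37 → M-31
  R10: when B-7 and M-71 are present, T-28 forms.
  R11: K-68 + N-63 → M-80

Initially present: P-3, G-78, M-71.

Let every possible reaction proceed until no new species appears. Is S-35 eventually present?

S-35 would need P-65 and P-3 (R4), but P-65 never forms.

No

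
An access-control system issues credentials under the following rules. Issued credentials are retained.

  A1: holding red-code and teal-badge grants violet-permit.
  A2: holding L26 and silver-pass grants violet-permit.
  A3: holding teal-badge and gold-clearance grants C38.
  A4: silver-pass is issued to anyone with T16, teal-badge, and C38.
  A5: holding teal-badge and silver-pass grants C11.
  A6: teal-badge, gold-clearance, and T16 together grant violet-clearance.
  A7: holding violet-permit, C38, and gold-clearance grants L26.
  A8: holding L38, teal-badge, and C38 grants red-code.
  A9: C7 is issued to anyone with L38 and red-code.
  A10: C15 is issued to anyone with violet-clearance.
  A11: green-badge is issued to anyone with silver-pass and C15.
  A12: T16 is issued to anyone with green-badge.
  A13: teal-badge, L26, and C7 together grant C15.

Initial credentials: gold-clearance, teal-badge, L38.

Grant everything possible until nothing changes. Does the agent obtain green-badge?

No

green-badge would need silver-pass and C15 (A11), but silver-pass is never granted.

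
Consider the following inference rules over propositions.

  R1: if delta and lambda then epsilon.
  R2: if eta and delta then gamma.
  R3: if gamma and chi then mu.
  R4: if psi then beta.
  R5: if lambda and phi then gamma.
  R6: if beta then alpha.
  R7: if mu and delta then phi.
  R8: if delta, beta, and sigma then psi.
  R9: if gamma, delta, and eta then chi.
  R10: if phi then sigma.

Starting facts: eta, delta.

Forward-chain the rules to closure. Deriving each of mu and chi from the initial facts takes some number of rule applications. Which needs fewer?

chi

chi: eta and delta hold, so gamma follows (R2). gamma, delta, and eta hold, so chi follows (R9). [2 rule applications]
mu: eta and delta hold, so gamma follows (R2). From gamma, delta, and eta, R9 gives chi. gamma and chi hold, so mu follows (R3). [3 rule applications]
chi needs fewer.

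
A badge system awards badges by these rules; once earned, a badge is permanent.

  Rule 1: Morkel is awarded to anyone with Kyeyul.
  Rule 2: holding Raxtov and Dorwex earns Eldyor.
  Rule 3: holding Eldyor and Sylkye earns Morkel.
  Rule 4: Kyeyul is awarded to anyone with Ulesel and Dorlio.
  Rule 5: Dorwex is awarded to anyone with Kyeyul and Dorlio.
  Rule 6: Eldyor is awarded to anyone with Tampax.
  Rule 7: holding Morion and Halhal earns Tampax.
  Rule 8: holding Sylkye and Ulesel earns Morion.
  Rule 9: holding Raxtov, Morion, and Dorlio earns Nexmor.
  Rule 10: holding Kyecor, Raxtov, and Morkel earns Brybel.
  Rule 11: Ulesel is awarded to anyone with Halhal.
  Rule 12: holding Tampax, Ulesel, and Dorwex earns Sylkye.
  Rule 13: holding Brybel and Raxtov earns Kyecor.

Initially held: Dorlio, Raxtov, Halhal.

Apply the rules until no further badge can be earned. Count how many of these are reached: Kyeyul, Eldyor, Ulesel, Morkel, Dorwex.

5

With Halhal, Ulesel is earned (Rule 11).
With Ulesel and Dorlio, Kyeyul is earned (Rule 4).
With Kyeyul, Morkel is earned (Rule 1).
With Kyeyul and Dorlio, Dorwex is earned (Rule 5).
With Raxtov and Dorwex, Eldyor is earned (Rule 2).
Kyeyul: reached.
Eldyor: reached.
Ulesel: reached.
Morkel: reached.
Dorwex: reached.
All 5 are reached.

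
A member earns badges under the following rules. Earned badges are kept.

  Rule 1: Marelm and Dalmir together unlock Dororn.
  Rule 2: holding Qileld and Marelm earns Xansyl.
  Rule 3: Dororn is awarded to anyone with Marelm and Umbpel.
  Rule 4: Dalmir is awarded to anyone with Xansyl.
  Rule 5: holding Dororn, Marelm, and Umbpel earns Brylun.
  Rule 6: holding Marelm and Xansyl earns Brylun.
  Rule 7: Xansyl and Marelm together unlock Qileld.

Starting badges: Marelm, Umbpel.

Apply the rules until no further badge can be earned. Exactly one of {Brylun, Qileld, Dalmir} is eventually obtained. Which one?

Brylun

With Marelm and Umbpel, Dororn is earned (Rule 3).
With Dororn, Marelm, and Umbpel, Brylun is earned (Rule 5).
Qileld would need Xansyl and Marelm (Rule 7), but Xansyl is never earned. Dalmir would need Xansyl (Rule 4), but Xansyl is never earned.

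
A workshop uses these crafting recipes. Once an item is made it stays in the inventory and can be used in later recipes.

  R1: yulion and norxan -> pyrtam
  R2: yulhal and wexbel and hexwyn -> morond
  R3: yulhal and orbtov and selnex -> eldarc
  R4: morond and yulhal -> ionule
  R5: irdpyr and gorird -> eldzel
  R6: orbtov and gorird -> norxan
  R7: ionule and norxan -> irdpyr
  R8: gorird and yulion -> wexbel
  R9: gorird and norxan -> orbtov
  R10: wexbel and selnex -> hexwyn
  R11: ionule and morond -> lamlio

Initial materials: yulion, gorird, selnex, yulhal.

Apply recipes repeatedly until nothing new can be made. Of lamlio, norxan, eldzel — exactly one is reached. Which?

lamlio

gorird and yulion -> wexbel (R8).
wexbel and selnex -> hexwyn (R10).
yulhal and wexbel and hexwyn -> morond (R2).
morond and yulhal -> ionule (R4).
Using R11, ionule and morond make lamlio.
eldzel would need irdpyr and gorird (R5), but irdpyr is never obtained. norxan would need orbtov and gorird (R6), but orbtov is never obtained.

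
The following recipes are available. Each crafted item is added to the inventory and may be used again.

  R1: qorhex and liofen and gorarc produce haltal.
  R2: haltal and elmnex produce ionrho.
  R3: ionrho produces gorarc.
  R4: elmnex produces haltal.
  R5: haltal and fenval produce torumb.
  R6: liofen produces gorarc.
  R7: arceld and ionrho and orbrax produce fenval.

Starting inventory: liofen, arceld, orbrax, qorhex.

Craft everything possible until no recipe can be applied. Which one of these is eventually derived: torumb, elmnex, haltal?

liofen → gorarc (R6).
qorhex and liofen and gorarc → haltal (R1).
No rule produces elmnex, and it is not given. torumb would need haltal and fenval (R5), but fenval is never obtained.

haltal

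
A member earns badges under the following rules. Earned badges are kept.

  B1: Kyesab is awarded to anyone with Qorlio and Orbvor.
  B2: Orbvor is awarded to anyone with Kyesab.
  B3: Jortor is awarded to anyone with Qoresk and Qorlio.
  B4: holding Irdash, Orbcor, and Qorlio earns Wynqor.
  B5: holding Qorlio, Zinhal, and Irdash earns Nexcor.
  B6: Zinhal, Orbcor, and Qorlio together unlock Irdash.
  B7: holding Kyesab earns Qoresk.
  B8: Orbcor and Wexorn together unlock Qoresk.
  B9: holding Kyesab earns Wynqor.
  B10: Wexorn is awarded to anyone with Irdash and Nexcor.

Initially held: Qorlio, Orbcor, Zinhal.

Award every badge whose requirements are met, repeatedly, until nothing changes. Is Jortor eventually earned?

With Zinhal, Orbcor, and Qorlio, Irdash is earned (B6).
With Qorlio, Zinhal, and Irdash, Nexcor is earned (B5).
With Irdash and Nexcor, Wexorn is earned (B10).
With Orbcor and Wexorn, Qoresk is earned (B8).
With Qoresk and Qorlio, Jortor is earned (B3).

Yes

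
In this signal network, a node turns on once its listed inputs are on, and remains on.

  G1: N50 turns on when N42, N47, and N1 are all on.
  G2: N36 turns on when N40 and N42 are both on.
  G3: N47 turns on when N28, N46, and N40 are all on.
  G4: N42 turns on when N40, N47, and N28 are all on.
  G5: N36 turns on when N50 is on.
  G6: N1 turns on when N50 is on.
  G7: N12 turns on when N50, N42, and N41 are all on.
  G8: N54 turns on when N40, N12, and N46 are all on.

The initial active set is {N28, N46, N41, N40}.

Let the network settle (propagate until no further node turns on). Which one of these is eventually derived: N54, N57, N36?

N36

G3: N28, N46, and N40 on → N47 on.
N40, N47, and N28 are on, so N42 turns on (G4).
N40 and N42 are on, so N36 turns on (G2).
N54 would need N40, N12, and N46 (G8), but N12 never turns on. No rule produces N57, and it is not given.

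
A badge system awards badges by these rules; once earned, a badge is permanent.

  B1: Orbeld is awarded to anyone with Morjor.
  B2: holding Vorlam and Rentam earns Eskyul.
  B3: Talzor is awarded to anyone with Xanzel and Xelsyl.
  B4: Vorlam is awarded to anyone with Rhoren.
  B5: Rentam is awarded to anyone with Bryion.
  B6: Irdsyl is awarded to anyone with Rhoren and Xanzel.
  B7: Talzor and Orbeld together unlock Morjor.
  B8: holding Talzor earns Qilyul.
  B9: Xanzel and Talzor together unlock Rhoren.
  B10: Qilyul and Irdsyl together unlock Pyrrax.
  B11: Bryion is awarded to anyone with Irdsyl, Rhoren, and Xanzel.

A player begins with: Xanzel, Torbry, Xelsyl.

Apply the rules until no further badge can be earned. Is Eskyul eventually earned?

With Xanzel and Xelsyl, Talzor is earned (B3).
With Xanzel and Talzor, Rhoren is earned (B9).
With Rhoren and Xanzel, Irdsyl is earned (B6).
With Rhoren, Vorlam is earned (B4).
With Irdsyl, Rhoren, and Xanzel, Bryion is earned (B11).
With Bryion, Rentam is earned (B5).
With Vorlam and Rentam, Eskyul is earned (B2).

Yes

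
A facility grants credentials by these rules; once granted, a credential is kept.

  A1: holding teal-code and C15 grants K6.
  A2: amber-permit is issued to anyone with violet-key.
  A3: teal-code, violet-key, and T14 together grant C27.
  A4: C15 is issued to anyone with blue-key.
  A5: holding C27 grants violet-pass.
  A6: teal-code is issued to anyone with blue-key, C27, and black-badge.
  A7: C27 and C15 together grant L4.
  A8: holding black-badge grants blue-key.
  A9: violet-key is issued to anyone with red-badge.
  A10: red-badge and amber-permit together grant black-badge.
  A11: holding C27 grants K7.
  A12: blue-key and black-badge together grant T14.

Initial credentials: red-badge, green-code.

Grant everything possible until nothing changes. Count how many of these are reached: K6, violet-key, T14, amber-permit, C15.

Holding red-badge grants violet-key (A9).
Holding violet-key grants amber-permit (A2).
Holding red-badge and amber-permit grants black-badge (A10).
Holding black-badge grants blue-key (A8).
Holding blue-key and black-badge grants T14 (A12).
Holding blue-key grants C15 (A4).
K6 would need teal-code and C15 (A1), but teal-code is never granted.
violet-key: reached.
T14: reached.
amber-permit: reached.
C15: reached.
Reached: violet-key, T14, amber-permit, and C15 — 4 of the 5.

4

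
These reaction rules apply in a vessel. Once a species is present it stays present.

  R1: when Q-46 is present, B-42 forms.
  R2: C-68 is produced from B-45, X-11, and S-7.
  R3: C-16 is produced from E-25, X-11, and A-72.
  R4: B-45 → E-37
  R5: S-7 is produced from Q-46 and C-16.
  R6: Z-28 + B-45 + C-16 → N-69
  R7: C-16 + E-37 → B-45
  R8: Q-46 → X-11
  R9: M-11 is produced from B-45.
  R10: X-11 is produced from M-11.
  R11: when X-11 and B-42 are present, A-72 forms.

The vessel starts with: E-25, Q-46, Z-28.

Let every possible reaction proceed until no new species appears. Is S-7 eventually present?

Q-46 present → B-42 forms (R1).
Q-46 present → X-11 forms (R8).
X-11 and B-42 present → A-72 forms (R11).
E-25, X-11, and A-72 present → C-16 forms (R3).
Q-46 and C-16 present → S-7 forms (R5).

Yes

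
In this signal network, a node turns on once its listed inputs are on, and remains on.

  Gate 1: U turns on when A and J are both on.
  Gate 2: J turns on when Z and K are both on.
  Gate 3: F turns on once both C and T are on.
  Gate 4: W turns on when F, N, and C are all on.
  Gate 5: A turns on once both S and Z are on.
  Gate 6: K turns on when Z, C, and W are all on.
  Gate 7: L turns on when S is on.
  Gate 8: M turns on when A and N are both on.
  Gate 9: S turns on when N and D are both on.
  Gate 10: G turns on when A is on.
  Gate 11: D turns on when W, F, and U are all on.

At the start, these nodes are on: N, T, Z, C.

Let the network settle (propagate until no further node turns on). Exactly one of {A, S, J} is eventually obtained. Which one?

Gate 3: C and T on → F on.
F, N, and C are on, so W turns on (Gate 4).
Z, C, and W are on, so K turns on (Gate 6).
Z and K are on, so J turns on (Gate 2).
A would need S and Z (Gate 5), but S never turns on. S would need N and D (Gate 9), but D never turns on.

J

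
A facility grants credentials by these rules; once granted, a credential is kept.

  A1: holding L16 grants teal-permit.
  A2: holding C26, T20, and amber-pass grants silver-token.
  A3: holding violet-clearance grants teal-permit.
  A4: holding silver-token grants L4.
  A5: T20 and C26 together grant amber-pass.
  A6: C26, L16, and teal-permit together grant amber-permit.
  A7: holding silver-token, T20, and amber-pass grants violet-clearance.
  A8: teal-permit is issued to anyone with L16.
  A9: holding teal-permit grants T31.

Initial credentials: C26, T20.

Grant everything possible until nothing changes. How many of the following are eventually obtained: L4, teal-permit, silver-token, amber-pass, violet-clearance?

Holding T20 and C26 grants amber-pass (A5).
Holding C26, T20, and amber-pass grants silver-token (A2).
Holding silver-token, T20, and amber-pass grants violet-clearance (A7).
Holding silver-token grants L4 (A4).
Holding violet-clearance grants teal-permit (A3).
L4: reached.
teal-permit: reached.
silver-token: reached.
amber-pass: reached.
violet-clearance: reached.
All 5 are reached.

5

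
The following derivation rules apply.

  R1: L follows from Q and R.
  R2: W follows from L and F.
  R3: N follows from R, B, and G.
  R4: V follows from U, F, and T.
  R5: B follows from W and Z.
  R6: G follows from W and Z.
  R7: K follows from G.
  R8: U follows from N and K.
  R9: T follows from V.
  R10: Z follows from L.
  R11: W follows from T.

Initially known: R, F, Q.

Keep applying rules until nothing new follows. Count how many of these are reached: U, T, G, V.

2

From Q and R, R1 gives L.
L and F hold, so W follows (R2).
L holds, so Z follows (R10).
From W and Z, R5 gives B.
W and Z hold, so G follows (R6).
From R, B, and G, R3 gives N.
From G, R7 gives K.
From N and K, R8 gives U.
U: reached.
T would need V (R9), but V is never established.
G: reached.
V would need U, F, and T (R4), but T is never established.
Reached: U and G — 2 of the 4.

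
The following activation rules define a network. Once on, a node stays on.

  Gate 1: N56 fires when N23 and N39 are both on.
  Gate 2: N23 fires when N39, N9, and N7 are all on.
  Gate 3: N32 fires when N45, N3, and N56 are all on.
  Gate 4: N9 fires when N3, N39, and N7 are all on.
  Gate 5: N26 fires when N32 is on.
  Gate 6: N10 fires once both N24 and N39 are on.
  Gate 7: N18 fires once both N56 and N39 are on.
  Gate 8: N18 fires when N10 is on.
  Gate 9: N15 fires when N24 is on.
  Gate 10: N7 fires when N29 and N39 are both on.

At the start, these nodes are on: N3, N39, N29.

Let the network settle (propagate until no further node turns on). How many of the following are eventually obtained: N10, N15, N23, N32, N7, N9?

3

Gate 10: N29 and N39 on → N7 on.
Gate 4: N3, N39, and N7 on → N9 on.
Gate 2: N39, N9, and N7 on → N23 on.
N10 would need N24 and N39 (Gate 6), but N24 never turns on.
N15 would need N24 (Gate 9), but N24 never turns on.
N23: reached.
N32 would need N45, N3, and N56 (Gate 3), but N45 never turns on.
N7: reached.
N9: reached.
Reached: N23, N7, and N9 — 3 of the 6.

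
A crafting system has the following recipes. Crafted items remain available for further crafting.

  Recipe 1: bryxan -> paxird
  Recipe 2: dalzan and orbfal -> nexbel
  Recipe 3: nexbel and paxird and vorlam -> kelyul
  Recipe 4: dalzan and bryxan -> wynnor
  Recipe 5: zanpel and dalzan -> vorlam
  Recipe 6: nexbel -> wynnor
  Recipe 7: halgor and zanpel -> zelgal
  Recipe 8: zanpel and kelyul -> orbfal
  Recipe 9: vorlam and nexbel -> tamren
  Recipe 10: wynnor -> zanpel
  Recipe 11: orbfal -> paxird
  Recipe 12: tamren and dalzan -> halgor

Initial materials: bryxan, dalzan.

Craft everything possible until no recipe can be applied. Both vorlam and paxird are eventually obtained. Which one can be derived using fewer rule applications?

paxird: bryxan -> paxird (Recipe 1). [1 rule application]
vorlam: Using Recipe 4, dalzan and bryxan make wynnor. wynnor -> zanpel (Recipe 10). zanpel and dalzan -> vorlam (Recipe 5). [3 rule applications]
paxird needs fewer.

paxird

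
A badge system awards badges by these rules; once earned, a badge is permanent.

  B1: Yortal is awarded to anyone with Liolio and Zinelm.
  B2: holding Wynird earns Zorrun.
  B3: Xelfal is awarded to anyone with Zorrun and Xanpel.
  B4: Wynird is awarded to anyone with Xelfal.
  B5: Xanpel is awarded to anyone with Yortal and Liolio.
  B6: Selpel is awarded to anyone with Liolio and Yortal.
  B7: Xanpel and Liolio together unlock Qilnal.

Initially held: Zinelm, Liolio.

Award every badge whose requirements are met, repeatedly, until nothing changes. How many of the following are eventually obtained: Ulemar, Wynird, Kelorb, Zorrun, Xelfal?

No rule produces Ulemar, and it is not given.
Wynird would need Xelfal (B4), but Xelfal is never earned.
No rule produces Kelorb, and it is not given.
Zorrun would need Wynird (B2), but Wynird is never earned.
Xelfal would need Zorrun and Xanpel (B3), but Zorrun is never earned.
None of the 5 are reached.

0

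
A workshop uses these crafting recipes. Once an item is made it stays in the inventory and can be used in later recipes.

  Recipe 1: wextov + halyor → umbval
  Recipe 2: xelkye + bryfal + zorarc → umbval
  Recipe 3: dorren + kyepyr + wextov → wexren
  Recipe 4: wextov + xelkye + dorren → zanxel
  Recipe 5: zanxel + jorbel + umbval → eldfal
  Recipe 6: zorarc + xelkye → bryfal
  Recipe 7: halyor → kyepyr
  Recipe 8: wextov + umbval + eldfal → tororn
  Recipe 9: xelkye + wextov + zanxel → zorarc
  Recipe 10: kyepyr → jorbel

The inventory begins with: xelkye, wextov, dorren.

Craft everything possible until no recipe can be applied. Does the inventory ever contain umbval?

Yes

wextov + xelkye + dorren → zanxel (Recipe 4).
Using Recipe 9, xelkye, wextov, and zanxel make zorarc.
Using Recipe 6, zorarc and xelkye make bryfal.
xelkye + bryfal + zorarc → umbval (Recipe 2).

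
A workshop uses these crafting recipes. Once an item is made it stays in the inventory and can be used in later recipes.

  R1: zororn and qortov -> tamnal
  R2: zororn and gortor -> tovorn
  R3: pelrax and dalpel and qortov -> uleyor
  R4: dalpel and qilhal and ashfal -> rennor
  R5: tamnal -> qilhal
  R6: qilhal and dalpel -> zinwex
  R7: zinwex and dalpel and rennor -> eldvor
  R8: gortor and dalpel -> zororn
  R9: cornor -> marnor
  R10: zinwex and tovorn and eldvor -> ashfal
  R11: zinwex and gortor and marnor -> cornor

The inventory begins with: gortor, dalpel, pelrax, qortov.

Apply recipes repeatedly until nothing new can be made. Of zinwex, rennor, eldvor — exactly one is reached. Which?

Using R8, gortor and dalpel make zororn.
zororn and qortov -> tamnal (R1).
Using R5, tamnal makes qilhal.
Using R6, qilhal and dalpel make zinwex.
rennor would need dalpel, qilhal, and ashfal (R4), but ashfal is never obtained. eldvor would need zinwex, dalpel, and rennor (R7), but rennor is never obtained.

zinwex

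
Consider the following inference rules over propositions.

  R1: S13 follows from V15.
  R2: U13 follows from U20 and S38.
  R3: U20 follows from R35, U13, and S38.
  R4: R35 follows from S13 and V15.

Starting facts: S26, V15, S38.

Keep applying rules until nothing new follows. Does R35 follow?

V15 holds, so S13 follows (R1).
S13 and V15 hold, so R35 follows (R4).

Yes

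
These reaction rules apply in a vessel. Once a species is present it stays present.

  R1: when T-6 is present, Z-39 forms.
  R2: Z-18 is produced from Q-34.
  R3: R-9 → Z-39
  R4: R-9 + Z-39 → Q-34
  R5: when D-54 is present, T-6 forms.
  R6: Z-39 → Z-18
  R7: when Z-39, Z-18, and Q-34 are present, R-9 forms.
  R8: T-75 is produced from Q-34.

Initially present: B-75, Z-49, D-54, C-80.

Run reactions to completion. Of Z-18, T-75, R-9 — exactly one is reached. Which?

D-54 present → T-6 forms (R5).
T-6 present → Z-39 forms (R1).
Z-39 present → Z-18 forms (R6).
T-75 would need Q-34 (R8), but Q-34 never forms. R-9 would need Z-39, Z-18, and Q-34 (R7), but Q-34 never forms.

Z-18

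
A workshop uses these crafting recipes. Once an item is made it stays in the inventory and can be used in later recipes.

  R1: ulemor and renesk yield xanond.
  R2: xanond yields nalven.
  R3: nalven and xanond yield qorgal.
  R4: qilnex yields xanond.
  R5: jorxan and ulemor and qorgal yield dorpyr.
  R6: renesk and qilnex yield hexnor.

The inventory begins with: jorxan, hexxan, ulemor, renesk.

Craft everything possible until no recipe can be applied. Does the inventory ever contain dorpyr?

Yes

Using R1, ulemor and renesk make xanond.
Using R2, xanond makes nalven.
nalven and xanond → qorgal (R3).
jorxan and ulemor and qorgal → dorpyr (R5).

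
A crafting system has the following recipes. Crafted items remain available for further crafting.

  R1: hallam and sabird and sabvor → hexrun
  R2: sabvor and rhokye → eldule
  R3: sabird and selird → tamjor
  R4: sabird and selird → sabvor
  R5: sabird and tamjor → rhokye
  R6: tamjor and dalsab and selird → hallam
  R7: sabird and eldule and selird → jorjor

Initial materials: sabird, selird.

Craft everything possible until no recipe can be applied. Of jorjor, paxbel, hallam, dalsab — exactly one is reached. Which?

Using R4, sabird and selird make sabvor.
Using R3, sabird and selird make tamjor.
sabird and tamjor → rhokye (R5).
Using R2, sabvor and rhokye make eldule.
sabird and eldule and selird → jorjor (R7).
No rule produces paxbel, and it is not given. No rule produces dalsab, and it is not given. hallam would need tamjor, dalsab, and selird (R6), but dalsab is never obtained.

jorjor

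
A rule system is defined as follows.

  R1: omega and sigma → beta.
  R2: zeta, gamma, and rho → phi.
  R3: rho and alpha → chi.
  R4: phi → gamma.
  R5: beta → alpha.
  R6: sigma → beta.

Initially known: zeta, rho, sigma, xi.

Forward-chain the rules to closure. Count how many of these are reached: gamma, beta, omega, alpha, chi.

3

sigma holds, so beta follows (R6).
beta holds, so alpha follows (R5).
rho and alpha hold, so chi follows (R3).
gamma would need phi (R4), but phi is never established.
beta: reached.
No rule produces omega, and it is not given.
alpha: reached.
chi: reached.
Reached: beta, alpha, and chi — 3 of the 5.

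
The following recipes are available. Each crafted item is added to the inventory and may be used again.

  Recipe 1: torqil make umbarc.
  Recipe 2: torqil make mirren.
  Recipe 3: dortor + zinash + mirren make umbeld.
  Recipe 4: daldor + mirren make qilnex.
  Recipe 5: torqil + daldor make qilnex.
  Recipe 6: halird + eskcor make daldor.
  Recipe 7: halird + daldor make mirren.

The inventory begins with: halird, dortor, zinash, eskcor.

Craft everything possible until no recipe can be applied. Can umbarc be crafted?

No

umbarc would need torqil (Recipe 1), but torqil is never obtained.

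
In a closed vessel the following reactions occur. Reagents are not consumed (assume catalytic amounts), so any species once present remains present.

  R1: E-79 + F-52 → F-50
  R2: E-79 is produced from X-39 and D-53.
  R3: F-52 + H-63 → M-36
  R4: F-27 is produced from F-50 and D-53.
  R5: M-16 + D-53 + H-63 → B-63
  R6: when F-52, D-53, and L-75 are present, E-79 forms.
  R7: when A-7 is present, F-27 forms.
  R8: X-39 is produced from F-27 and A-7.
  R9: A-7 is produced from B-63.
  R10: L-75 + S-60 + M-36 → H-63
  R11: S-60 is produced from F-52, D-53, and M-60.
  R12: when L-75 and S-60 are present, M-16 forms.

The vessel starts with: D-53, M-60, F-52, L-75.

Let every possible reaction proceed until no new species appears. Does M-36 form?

M-36 would need F-52 and H-63 (R3), but H-63 never forms.

No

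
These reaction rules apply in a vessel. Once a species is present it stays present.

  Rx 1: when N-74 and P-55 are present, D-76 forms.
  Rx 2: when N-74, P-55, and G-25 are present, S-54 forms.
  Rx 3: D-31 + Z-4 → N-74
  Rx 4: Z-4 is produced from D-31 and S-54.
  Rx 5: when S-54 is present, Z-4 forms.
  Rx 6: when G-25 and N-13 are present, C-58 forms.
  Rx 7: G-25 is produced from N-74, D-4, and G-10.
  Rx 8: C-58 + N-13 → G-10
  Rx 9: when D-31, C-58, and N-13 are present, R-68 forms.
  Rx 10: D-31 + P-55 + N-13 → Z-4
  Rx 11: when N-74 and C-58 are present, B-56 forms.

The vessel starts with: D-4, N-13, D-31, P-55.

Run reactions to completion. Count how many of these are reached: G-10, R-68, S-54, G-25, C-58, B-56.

0

G-10 would need C-58 and N-13 (Rx 8), but C-58 never forms.
R-68 would need D-31, C-58, and N-13 (Rx 9), but C-58 never forms.
S-54 would need N-74, P-55, and G-25 (Rx 2), but G-25 never forms.
G-25 would need N-74, D-4, and G-10 (Rx 7), but G-10 never forms.
C-58 would need G-25 and N-13 (Rx 6), but G-25 never forms.
B-56 would need N-74 and C-58 (Rx 11), but C-58 never forms.
None of the 6 are reached.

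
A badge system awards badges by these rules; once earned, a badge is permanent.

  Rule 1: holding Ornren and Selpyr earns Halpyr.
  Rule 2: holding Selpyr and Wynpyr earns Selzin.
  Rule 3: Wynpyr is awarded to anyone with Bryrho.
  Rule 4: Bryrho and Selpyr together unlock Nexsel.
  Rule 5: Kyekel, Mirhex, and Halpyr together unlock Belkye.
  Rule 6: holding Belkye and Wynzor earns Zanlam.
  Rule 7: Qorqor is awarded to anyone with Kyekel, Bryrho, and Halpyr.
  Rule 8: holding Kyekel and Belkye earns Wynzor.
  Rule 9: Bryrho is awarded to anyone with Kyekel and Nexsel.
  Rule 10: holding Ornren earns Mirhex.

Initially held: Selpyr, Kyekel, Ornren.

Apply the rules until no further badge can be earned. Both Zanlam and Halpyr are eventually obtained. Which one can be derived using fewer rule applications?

Halpyr: With Ornren and Selpyr, Halpyr is earned (Rule 1). [1 rule application]
Zanlam: With Ornren and Selpyr, Halpyr is earned (Rule 1). With Ornren, Mirhex is earned (Rule 10). With Kyekel, Mirhex, and Halpyr, Belkye is earned (Rule 5). With Kyekel and Belkye, Wynzor is earned (Rule 8). With Belkye and Wynzor, Zanlam is earned (Rule 6). [5 rule applications]
Halpyr needs fewer.

Halpyr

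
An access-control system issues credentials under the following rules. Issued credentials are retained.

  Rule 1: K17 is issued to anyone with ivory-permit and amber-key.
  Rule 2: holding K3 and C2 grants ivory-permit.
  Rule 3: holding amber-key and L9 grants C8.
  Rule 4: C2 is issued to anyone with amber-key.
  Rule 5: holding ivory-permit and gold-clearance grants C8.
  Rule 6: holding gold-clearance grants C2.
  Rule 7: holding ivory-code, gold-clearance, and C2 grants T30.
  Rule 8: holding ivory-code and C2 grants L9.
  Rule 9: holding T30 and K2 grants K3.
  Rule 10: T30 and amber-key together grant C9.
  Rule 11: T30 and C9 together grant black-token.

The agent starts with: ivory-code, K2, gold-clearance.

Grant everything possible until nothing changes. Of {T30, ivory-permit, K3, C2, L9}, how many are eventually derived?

Holding gold-clearance grants C2 (Rule 6).
Holding ivory-code and C2 grants L9 (Rule 8).
Holding ivory-code, gold-clearance, and C2 grants T30 (Rule 7).
Holding T30 and K2 grants K3 (Rule 9).
Holding K3 and C2 grants ivory-permit (Rule 2).
T30: reached.
ivory-permit: reached.
K3: reached.
C2: reached.
L9: reached.
All 5 are reached.

5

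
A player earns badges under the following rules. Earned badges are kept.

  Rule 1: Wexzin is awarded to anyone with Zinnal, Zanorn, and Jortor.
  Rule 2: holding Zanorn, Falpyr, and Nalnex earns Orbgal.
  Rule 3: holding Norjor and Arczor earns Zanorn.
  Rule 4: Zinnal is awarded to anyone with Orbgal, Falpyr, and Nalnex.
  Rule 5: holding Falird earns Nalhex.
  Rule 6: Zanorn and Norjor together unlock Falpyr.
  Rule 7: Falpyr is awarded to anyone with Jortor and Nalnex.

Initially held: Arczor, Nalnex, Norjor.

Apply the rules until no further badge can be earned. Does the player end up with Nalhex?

Nalhex would need Falird (Rule 5), but Falird is never earned.

No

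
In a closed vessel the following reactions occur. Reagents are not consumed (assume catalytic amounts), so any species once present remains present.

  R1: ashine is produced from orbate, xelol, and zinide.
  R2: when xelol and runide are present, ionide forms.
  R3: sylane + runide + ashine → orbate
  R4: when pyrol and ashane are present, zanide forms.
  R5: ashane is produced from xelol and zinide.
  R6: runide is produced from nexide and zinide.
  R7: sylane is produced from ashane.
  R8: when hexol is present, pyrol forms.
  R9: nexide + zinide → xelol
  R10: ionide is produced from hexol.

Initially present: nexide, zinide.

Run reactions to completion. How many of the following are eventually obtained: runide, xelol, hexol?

2

nexide and zinide present → runide forms (R6).
nexide and zinide present → xelol forms (R9).
runide: reached.
xelol: reached.
No rule produces hexol, and it is not given.
Reached: runide and xelol — 2 of the 3.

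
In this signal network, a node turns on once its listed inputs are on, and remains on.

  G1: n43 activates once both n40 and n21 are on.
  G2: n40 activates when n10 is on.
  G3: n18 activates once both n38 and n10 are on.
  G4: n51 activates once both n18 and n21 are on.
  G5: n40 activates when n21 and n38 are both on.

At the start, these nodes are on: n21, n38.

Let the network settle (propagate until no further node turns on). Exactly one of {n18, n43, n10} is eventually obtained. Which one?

G5: n21 and n38 on → n40 on.
n40 and n21 are on, so n43 activates (G1).
No rule produces n10, and it is not given. n18 would need n38 and n10 (G3), but n10 never turns on.

n43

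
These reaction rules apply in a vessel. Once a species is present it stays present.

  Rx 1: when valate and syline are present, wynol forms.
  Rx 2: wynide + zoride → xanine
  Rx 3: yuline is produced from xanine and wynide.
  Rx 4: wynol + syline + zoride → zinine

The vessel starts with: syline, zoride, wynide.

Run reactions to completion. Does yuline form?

wynide and zoride present → xanine forms (Rx 2).
xanine and wynide present → yuline forms (Rx 3).

Yes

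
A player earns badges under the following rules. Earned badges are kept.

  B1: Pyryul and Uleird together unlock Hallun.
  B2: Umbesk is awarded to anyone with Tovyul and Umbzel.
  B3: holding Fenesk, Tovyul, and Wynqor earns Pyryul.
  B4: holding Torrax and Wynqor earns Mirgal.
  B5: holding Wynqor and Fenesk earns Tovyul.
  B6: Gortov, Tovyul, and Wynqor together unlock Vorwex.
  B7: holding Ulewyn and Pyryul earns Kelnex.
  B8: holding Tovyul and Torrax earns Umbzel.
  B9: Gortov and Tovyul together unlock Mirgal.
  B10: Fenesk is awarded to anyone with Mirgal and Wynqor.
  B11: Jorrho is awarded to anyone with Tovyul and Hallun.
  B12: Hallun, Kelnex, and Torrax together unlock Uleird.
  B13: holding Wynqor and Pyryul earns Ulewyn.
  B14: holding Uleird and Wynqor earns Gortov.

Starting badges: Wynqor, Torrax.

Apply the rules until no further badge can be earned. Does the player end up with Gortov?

Gortov would need Uleird and Wynqor (B14), but Uleird is never earned.

No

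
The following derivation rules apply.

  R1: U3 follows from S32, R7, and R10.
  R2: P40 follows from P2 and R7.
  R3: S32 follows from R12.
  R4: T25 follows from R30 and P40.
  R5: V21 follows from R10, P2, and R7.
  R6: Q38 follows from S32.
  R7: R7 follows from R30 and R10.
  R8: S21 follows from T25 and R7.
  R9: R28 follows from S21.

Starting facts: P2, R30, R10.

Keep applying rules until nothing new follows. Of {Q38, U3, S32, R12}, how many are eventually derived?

Q38 would need S32 (R6), but S32 is never established.
U3 would need S32, R7, and R10 (R1), but S32 is never established.
S32 would need R12 (R3), but R12 is never established.
No rule produces R12, and it is not given.
None of the 4 are reached.

0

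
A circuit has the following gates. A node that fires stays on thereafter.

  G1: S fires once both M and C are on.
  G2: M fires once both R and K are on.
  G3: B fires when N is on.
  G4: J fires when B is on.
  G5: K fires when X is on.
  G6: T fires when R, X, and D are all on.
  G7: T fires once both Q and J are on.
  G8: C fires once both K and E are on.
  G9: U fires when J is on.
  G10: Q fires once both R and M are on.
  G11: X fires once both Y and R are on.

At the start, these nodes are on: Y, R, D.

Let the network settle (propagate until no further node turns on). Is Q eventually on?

Yes

Y and R are on, so X fires (G11).
X is on, so K fires (G5).
G2: R and K on → M on.
G10: R and M on → Q on.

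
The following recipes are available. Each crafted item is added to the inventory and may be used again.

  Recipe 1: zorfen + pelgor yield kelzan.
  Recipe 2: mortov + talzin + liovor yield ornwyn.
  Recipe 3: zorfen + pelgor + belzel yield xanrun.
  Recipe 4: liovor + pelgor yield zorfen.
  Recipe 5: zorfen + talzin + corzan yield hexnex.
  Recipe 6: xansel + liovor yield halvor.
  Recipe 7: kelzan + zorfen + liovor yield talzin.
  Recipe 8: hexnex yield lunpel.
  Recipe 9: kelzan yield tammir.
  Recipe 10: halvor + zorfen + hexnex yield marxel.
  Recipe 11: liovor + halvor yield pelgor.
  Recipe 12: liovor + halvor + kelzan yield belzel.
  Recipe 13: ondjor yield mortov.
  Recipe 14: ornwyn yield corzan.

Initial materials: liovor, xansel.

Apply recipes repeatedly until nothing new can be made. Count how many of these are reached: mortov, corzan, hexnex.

0

mortov would need ondjor (Recipe 13), but ondjor is never obtained.
corzan would need ornwyn (Recipe 14), but ornwyn is never obtained.
hexnex would need zorfen, talzin, and corzan (Recipe 5), but corzan is never obtained.
None of the 3 are reached.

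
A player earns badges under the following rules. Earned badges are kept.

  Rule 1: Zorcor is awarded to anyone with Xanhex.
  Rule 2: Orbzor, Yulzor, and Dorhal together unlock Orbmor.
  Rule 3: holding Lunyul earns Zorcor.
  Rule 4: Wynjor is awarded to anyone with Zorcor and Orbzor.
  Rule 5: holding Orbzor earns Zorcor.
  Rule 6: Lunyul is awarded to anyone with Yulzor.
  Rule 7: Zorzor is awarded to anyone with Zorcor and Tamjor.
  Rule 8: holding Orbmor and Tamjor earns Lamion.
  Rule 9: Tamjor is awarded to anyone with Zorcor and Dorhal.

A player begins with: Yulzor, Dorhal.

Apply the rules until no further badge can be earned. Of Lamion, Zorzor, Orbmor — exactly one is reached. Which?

With Yulzor, Lunyul is earned (Rule 6).
With Lunyul, Zorcor is earned (Rule 3).
With Zorcor and Dorhal, Tamjor is earned (Rule 9).
With Zorcor and Tamjor, Zorzor is earned (Rule 7).
Orbmor would need Orbzor, Yulzor, and Dorhal (Rule 2), but Orbzor is never earned. Lamion would need Orbmor and Tamjor (Rule 8), but Orbmor is never earned.

Zorzor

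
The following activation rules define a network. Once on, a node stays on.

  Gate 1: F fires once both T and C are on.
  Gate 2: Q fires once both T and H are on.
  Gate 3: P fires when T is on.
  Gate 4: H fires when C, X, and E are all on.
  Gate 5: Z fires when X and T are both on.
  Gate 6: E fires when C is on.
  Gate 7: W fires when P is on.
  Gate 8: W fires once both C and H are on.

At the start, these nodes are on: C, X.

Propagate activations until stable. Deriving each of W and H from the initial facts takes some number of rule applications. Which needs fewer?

H

H: C is on, so E fires (Gate 6). C, X, and E are on, so H fires (Gate 4). [2 rule applications]
W: C is on, so E fires (Gate 6). Gate 4: C, X, and E on → H on. Gate 8: C and H on → W on. [3 rule applications]
H needs fewer.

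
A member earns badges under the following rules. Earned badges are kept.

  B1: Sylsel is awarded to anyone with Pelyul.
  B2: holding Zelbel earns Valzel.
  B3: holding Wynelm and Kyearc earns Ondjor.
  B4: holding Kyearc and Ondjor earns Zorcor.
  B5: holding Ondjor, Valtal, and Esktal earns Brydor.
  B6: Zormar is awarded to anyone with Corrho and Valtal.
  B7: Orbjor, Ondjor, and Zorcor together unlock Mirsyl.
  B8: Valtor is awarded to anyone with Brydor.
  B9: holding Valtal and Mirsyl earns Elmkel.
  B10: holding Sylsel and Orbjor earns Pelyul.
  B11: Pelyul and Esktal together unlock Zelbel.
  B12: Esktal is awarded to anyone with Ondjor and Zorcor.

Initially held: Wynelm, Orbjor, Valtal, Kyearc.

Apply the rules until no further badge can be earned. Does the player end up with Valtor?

With Wynelm and Kyearc, Ondjor is earned (B3).
With Kyearc and Ondjor, Zorcor is earned (B4).
With Ondjor and Zorcor, Esktal is earned (B12).
With Ondjor, Valtal, and Esktal, Brydor is earned (B5).
With Brydor, Valtor is earned (B8).

Yes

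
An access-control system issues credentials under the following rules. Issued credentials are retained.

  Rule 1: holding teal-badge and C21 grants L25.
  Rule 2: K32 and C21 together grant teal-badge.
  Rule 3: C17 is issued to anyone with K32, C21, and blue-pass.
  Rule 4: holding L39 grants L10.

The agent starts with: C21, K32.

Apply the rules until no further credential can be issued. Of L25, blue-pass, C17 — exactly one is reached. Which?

L25

Holding K32 and C21 grants teal-badge (Rule 2).
Holding teal-badge and C21 grants L25 (Rule 1).
No rule produces blue-pass, and it is not given. C17 would need K32, C21, and blue-pass (Rule 3), but blue-pass is never granted.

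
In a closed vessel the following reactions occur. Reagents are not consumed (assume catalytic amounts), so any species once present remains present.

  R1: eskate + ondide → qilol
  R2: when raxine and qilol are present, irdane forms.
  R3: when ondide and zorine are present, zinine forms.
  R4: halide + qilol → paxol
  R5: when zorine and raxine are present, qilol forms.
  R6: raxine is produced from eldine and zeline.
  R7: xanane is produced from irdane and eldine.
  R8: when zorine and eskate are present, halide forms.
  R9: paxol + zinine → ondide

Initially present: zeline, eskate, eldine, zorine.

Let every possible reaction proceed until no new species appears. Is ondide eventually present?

ondide would need paxol and zinine (R9), but zinine never forms.

No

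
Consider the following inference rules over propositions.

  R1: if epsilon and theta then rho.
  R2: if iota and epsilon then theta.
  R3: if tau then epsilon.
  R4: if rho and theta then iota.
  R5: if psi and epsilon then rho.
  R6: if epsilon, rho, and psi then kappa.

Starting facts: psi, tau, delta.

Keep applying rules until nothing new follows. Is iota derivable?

iota would need rho and theta (R4), but theta is never established.

No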